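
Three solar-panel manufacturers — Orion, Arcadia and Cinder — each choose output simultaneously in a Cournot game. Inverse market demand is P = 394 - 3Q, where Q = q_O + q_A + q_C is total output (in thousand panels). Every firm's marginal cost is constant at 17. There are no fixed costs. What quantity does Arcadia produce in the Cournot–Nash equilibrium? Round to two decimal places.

A representative firm's profit is π_i = q_i(394 - 3Q) - 17q_i.
First-order condition (treating rivals' output as given): 377 - 6q_i - 3·Σ_{j≠i} q_j = 0.
By symmetry each firm produces the same amount; substituting Σ_{j≠i} q_j = 2q_i yields q_i = 377/12.

31.42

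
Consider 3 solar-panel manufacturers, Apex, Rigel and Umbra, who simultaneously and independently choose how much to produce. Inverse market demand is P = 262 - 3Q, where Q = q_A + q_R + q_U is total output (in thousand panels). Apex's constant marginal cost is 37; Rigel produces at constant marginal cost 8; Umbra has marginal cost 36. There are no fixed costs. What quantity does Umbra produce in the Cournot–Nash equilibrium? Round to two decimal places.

Apex's profit: π_A = (262 - 3Q)q_A - (37q_A). Setting ∂π_A/∂q_A = 0: 225 - 6q_A - 3(q_R + q_U) = 0.
Rigel's profit: π_R = (262 - 3Q)q_R - (8q_R). Setting ∂π_R/∂q_R = 0: 254 - 6q_R - 3(q_A + q_U) = 0.
Umbra's first-order condition: 226 - 6q_U - 3(q_A + q_R) = 0.
Adding the 3 conditions: 705 − 6Q − 6Q = 0, i.e. Q = 235/4.
Back-substituting: q_A = (225 − 705/4)/3 = 65/4, q_R = (254 − 705/4)/3 = 311/12, q_U = (226 − 705/4)/3 = 199/12.

16.58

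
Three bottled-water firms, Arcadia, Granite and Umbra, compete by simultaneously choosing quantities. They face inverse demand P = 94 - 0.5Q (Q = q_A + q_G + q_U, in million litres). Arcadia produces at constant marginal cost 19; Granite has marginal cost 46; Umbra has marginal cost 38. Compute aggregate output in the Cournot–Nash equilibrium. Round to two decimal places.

89.50

Arcadia's profit: π_A = (94 - 0.5Q)q_A - (19q_A). Setting ∂π_A/∂q_A = 0: 75 - q_A - (1/2)(q_G + q_U) = 0.
Granite's profit: π_G = (94 - 0.5Q)q_G - (46q_G). Setting ∂π_G/∂q_G = 0: 48 - q_G - (1/2)(q_A + q_U) = 0.
Umbra's profit: π_U = (94 - 0.5Q)q_U - (38q_U). Setting ∂π_U/∂q_U = 0: 56 - q_U - (1/2)(q_A + q_G) = 0.
Adding the 3 first-order conditions: 179 − 2Q = 0, so Q = 179/2.
Back-substituting: q_A = (75 − 179/4)/(1/2) = 121/2, q_G = (48 − 179/4)/(1/2) = 13/2, q_U = (56 − 179/4)/(1/2) = 45/2.
Total output Q = 121/2 + 13/2 + 45/2 = 179/2.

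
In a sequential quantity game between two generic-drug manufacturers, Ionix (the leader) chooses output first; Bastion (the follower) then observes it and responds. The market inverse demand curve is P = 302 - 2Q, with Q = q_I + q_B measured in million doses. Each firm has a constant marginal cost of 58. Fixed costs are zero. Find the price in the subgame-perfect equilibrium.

The follower Bastion best-responds to any q_I: π_B = (302 - 2Q)q_B - 58q_B.
∂π_B/∂q_B = 244 - 2q_I - 4q_B = 0 gives the reaction function q_B = (244 - 2q_I)/4.
The leader anticipates this reaction. Substituting into P = 302 - 2Q gives P = 180 - q_I, so π_I = (180 - q_I)q_I - 58q_I.
Leader FOC: 122 - 2q_I = 0, so q_I = 61.
Then q_B = (244 - 2·61)/4 = 61/2.
Total output Q = 183/2, so price P = 302 - 2·(183/2) = 119.

119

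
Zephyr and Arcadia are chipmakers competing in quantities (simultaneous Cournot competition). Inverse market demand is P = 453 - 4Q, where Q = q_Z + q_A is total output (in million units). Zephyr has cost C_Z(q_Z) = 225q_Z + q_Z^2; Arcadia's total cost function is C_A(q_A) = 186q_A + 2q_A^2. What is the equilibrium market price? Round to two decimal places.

321.23

Zephyr's profit: π_Z = (453 - 4Q)q_Z - (225q_Z + q_Z²). Setting ∂π_Z/∂q_Z = 0: 228 - 10q_Z - 4(q_A) = 0.
Arcadia's profit: π_A = (453 - 4Q)q_A - (186q_A + 2q_A²). Setting ∂π_A/∂q_A = 0: 267 - 12q_A - 4(q_Z) = 0.
So q_Z = (228 - 4q_A)/10 and q_A = (267 - 4q_Z)/12.
Substituting one into the other gives q_Z = 417/26 and q_A = 879/52.
Total output Q = 1713/52, so price P = 453 - 4·(1713/52) = 321.2308.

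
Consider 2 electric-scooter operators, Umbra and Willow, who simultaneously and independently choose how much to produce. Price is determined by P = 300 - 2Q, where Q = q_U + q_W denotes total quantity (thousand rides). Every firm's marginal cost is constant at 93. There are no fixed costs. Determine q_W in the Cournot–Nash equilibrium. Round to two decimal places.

34.50

Each firm earns π_i = (300 - 2Q)q_i - 93q_i.
First-order condition (treating rivals' output as given): 207 - 4q_i - 2q_j = 0.
With identical firms every q_j equals q_i, so q_j = q_i and 207 = 6q_i, giving q_i = 69/2.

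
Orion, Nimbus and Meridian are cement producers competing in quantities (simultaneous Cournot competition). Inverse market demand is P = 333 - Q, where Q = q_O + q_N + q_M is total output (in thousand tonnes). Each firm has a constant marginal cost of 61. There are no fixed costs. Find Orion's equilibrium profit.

A representative firm's profit is π_i = q_i(333 - Q) - 61q_i.
Setting ∂π_i/∂q_i = 0 with rivals' quantities fixed: 272 - 2q_i - Σ_{j≠i} q_j = 0.
By symmetry each firm produces the same amount; substituting Σ_{j≠i} q_j = 2q_i yields q_i = 272/4 = 68.
Price P = 333 - 204 = 129.
Orion's profit: (129 - 61)·68 = 4624.

4624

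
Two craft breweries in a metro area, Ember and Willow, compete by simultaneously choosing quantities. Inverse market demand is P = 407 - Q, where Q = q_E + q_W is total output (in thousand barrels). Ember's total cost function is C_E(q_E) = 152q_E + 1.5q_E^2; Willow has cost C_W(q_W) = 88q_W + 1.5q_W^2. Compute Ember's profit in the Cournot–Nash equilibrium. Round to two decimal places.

Ember's profit: π_E = (407 - Q)q_E - (152q_E + (3/2)q_E²). Setting ∂π_E/∂q_E = 0: 255 - 5q_E - (q_W) = 0.
Willow's first-order condition: 319 - 5q_W - (q_E) = 0.
So q_E = (255 - q_W)/5 and q_W = (319 - q_E)/5.
Substituting one into the other gives q_E = 239/6 and q_W = 335/6.
Price P = 407 - 287/3 = 934/3.
Ember's profit: (934/3)·(239/6) - 152·(239/6) - (3/2)(239/6)² = 3966.7361.

3966.74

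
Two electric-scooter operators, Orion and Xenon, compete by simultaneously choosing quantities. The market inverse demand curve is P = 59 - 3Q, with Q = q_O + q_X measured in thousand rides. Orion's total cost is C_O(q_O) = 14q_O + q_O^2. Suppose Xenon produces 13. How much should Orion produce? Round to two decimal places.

With the rival's output fixed at 13, Orion's profit is π_O = (59 - 3·13 - 3q_O)q_O - (14q_O + q_O²) = (20 - 3q_O)q_O - (14q_O + q_O²).
∂π_O/∂q_O = 6 - 8q_O = 0, so q_O = 3/4.

0.75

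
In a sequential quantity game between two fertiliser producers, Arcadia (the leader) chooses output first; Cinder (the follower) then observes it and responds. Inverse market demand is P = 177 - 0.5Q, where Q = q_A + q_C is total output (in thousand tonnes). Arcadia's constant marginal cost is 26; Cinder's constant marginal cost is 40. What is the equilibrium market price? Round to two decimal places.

The follower Cinder best-responds to any q_A: π_C = (177 - 0.5Q)q_C - 40q_C.
∂π_C/∂q_C = 137 - (1/2)q_A - q_C = 0 gives the reaction function q_C = (137 - (1/2)q_A).
The leader anticipates this reaction. Substituting into P = 177 - 0.5Q gives P = 217/2 - (1/4)q_A, so π_A = (217/2 - (1/4)q_A)q_A - 26q_A.
Leader FOC: 165/2 - (1/2)q_A = 0, so q_A = 165.
Then q_C = (137 - (1/2)·165) = 109/2.
Total output Q = 439/2, so price P = 177 - (1/2)·(439/2) = 269/4.

67.25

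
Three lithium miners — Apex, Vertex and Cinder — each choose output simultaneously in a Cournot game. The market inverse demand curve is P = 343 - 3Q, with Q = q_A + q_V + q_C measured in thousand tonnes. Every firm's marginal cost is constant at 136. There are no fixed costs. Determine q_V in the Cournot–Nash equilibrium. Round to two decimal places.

A representative firm's profit is π_i = q_i(343 - 3Q) - 136q_i.
Setting ∂π_i/∂q_i = 0 with rivals' quantities fixed: 207 - 6q_i - 3·Σ_{j≠i} q_j = 0.
By symmetry each firm produces the same amount; substituting Σ_{j≠i} q_j = 2q_i yields q_i = 207/12 = 69/4.

17.25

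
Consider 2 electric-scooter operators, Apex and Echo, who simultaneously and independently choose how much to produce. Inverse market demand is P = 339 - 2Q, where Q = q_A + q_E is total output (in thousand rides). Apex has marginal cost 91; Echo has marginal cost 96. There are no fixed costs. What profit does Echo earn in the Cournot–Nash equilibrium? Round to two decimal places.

3146.89

Apex's profit: π_A = (339 - 2Q)q_A - (91q_A). Setting ∂π_A/∂q_A = 0: 248 - 4q_A - 2(q_E) = 0.
Echo's profit: π_E = (339 - 2Q)q_E - (96q_E). Setting ∂π_E/∂q_E = 0: 243 - 4q_E - 2(q_A) = 0.
Rearranging gives the reaction functions q_A = (248 - 2q_E)/4 and q_E = (243 - 2q_A)/4.
Substituting one into the other gives q_A = 253/6 and q_E = 119/3.
Price P = 339 - 2·(491/6) = 526/3.
Echo's profit: (526/3 - 96)·(119/3) = 3146.8889.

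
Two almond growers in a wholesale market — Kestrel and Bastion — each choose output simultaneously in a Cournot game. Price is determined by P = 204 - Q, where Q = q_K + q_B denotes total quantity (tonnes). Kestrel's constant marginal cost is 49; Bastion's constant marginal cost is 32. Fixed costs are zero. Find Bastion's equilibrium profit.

3969

Kestrel's profit: π_K = (204 - Q)q_K - (49q_K). Setting ∂π_K/∂q_K = 0: 155 - 2q_K - (q_B) = 0.
Bastion's first-order condition: 172 - 2q_B - (q_K) = 0.
So q_K = (155 - q_B)/2 and q_B = (172 - q_K)/2.
Substituting one into the other gives q_K = 46 and q_B = 63.
Price P = 204 - 109 = 95.
Bastion's profit: (95 - 32)·63 = 3969.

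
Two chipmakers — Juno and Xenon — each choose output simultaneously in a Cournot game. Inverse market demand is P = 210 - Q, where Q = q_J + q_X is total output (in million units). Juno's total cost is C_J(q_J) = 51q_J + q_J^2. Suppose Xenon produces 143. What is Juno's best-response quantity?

With the rival's output fixed at 143, Juno's profit is π_J = (210 - 143 - q_J)q_J - (51q_J + q_J²) = (67 - q_J)q_J - (51q_J + q_J²).
∂π_J/∂q_J = 16 - 4q_J = 0, so q_J = 4.

4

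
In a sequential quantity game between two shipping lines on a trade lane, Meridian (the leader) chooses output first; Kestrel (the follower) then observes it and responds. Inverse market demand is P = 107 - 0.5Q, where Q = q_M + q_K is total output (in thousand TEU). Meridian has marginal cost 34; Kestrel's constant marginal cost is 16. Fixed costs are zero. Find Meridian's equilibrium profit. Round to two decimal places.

Solve by backward induction. Given q_M, the follower Kestrel maximises π_K = (107 - (1/2)q_M - (1/2)q_K)q_K - 16q_K.
Follower FOC: 91 - (1/2)q_M - q_K = 0, so q_K(q_M) = (91 - (1/2)q_M).
Meridian substitutes q_K(q_M) into its own profit: π_M = q_M(107 - (1/2)q_M - (91 - (1/2)q_M)/2) - 34q_M = (123/2 - (1/4)q_M)q_M - 34q_M.
Leader FOC: 55/2 - (1/2)q_M = 0, so q_M = 55.
Then q_K = (91 - (1/2)·55) = 127/2.
Price P = 107 - (1/2)·(237/2) = 191/4.
Meridian's profit: (191/4 - 34)·55 = 756.2500.

756.25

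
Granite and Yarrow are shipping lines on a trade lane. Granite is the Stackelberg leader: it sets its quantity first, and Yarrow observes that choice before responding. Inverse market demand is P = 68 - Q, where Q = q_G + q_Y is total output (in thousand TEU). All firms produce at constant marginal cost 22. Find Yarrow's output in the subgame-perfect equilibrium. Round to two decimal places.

11.50

Solve by backward induction. Given q_G, the follower Yarrow maximises π_Y = (68 - q_G - q_Y)q_Y - 22q_Y.
Follower FOC: 46 - q_G - 2q_Y = 0, so q_Y(q_G) = (46 - q_G)/2.
Granite substitutes q_Y(q_G) into its own profit: π_G = q_G(68 - q_G - (46 - q_G)/2) - 22q_G = (45 - (1/2)q_G)q_G - 22q_G.
Maximising: ∂π_G/∂q_G = 23 - q_G = 0, giving q_G = 23.
Then q_Y = (46 - 23)/2 = 23/2.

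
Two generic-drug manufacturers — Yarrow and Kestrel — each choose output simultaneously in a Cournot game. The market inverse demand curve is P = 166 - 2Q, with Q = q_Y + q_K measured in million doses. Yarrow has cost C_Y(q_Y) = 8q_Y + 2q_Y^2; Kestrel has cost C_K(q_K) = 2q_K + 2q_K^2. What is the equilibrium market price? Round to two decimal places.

Yarrow's profit: π_Y = (166 - 2Q)q_Y - (8q_Y + 2q_Y²). Setting ∂π_Y/∂q_Y = 0: 158 - 8q_Y - 2(q_K) = 0.
Kestrel's first-order condition: 164 - 8q_K - 2(q_Y) = 0.
So q_Y = (158 - 2q_K)/8 and q_K = (164 - 2q_Y)/8.
Solving the pair: q_Y = 78/5, q_K = 83/5.
Total output Q = 161/5, so price P = 166 - 2·(161/5) = 508/5.

101.60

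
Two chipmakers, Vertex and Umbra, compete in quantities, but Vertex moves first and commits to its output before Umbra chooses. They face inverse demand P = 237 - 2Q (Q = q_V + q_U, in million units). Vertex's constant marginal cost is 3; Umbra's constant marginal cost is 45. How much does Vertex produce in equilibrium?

The follower Umbra best-responds to any q_V: π_U = (237 - 2Q)q_U - 45q_U.
Follower FOC: 192 - 2q_V - 4q_U = 0, so q_U(q_V) = (192 - 2q_V)/4.
The leader anticipates this reaction. Substituting into P = 237 - 2Q gives P = 141 - q_V, so π_V = (141 - q_V)q_V - 3q_V.
Leader FOC: 138 - 2q_V = 0, so q_V = 69.
Then q_U = (192 - 2·69)/4 = 27/2.

69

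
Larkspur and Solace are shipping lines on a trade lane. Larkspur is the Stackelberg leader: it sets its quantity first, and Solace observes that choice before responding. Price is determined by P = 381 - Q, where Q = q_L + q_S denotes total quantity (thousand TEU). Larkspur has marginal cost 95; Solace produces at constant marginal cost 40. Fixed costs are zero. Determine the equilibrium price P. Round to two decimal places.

152.75

The follower Solace best-responds to any q_L: π_S = (381 - Q)q_S - 40q_S.
Follower FOC: 341 - q_L - 2q_S = 0, so q_S(q_L) = (341 - q_L)/2.
The leader anticipates this reaction. Substituting into P = 381 - Q gives P = 421/2 - (1/2)q_L, so π_L = (421/2 - (1/2)q_L)q_L - 95q_L.
Leader FOC: 231/2 - q_L = 0, so q_L = 231/2.
Then q_S = (341 - 231/2)/2 = 451/4.
Total output Q = 913/4, so price P = 381 - 913/4 = 611/4.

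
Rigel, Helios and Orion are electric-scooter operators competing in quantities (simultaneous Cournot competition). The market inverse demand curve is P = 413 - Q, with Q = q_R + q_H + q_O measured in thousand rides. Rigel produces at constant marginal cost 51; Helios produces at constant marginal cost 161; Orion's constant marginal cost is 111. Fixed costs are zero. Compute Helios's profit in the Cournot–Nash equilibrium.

Rigel's profit: π_R = (413 - Q)q_R - (51q_R). Setting ∂π_R/∂q_R = 0: 362 - 2q_R - (q_H + q_O) = 0.
Helios's profit: π_H = (413 - Q)q_H - (161q_H). Setting ∂π_H/∂q_H = 0: 252 - 2q_H - (q_R + q_O) = 0.
Orion's first-order condition: 302 - 2q_O - (q_R + q_H) = 0.
Adding the 3 conditions: 916 − 2Q − 2Q = 0, i.e. Q = 229.
Back-substituting: q_R = (362 − 229) = 133, q_H = (252 − 229) = 23, q_O = (302 − 229) = 73.
Price P = 413 - 229 = 184.
Helios's profit: (184 - 161)·23 = 529.

529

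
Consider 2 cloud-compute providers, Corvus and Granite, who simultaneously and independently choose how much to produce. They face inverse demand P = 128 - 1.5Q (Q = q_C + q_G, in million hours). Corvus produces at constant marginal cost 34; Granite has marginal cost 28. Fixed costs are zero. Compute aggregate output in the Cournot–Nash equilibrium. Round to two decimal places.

Corvus's profit: π_C = (128 - 1.5Q)q_C - (34q_C). Setting ∂π_C/∂q_C = 0: 94 - 3q_C - (3/2)(q_G) = 0.
Granite's profit: π_G = (128 - 1.5Q)q_G - (28q_G). Setting ∂π_G/∂q_G = 0: 100 - 3q_G - (3/2)(q_C) = 0.
Best responses: q_C = (94 - (3/2)q_G)/3, q_G = (100 - (3/2)q_C)/3.
Substituting one into the other gives q_C = 176/9 and q_G = 212/9.
Total output Q = 176/9 + 212/9 = 388/9.

43.11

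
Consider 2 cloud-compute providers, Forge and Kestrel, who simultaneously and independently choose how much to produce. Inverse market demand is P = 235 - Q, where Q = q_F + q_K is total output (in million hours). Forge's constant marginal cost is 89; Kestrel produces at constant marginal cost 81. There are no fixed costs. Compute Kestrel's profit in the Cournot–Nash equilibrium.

2916

Forge's profit: π_F = (235 - Q)q_F - (89q_F). Setting ∂π_F/∂q_F = 0: 146 - 2q_F - (q_K) = 0.
Kestrel's first-order condition: 154 - 2q_K - (q_F) = 0.
Rearranging gives the reaction functions q_F = (146 - q_K)/2 and q_K = (154 - q_F)/2.
Substituting one into the other gives q_F = 46 and q_K = 54.
Price P = 235 - 100 = 135.
Kestrel's profit: (135 - 81)·54 = 2916.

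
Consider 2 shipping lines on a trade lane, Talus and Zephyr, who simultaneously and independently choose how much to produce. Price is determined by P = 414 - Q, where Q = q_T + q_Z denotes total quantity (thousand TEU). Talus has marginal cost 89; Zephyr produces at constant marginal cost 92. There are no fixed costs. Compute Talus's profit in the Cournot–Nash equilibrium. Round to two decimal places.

11953.78

Talus's profit: π_T = (414 - Q)q_T - (89q_T). Setting ∂π_T/∂q_T = 0: 325 - 2q_T - (q_Z) = 0.
Zephyr's first-order condition: 322 - 2q_Z - (q_T) = 0.
Best responses: q_T = (325 - q_Z)/2, q_Z = (322 - q_T)/2.
Solving the pair: q_T = 328/3, q_Z = 319/3.
Price P = 414 - 647/3 = 595/3.
Talus's profit: (595/3 - 89)·(328/3) = 11953.7778.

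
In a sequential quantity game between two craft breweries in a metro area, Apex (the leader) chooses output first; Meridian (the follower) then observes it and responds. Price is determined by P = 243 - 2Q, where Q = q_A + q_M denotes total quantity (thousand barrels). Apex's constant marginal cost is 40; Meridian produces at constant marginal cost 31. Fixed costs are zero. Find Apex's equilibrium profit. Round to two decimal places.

Solve by backward induction. Given q_A, the follower Meridian maximises π_M = (243 - 2q_A - 2q_M)q_M - 31q_M.
Follower FOC: 212 - 2q_A - 4q_M = 0, so q_M(q_A) = (212 - 2q_A)/4.
Apex substitutes q_M(q_A) into its own profit: π_A = q_A(243 - 2q_A - (212 - 2q_A)/2) - 40q_A = (137 - q_A)q_A - 40q_A.
Leader FOC: 97 - 2q_A = 0, so q_A = 97/2.
Then q_M = (212 - 2·(97/2))/4 = 115/4.
Price P = 243 - 2·(309/4) = 177/2.
Apex's profit: (177/2 - 40)·(97/2) = 2352.2500.

2352.25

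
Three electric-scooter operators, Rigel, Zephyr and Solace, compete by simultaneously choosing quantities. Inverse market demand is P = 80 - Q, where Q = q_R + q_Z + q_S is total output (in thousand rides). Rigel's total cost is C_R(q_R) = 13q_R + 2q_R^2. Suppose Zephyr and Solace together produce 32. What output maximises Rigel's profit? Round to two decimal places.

5.83

With rivals' combined output fixed at 32, Rigel's profit is π_R = (80 - 32 - q_R)q_R - (13q_R + 2q_R²) = (48 - q_R)q_R - (13q_R + 2q_R²).
∂π_R/∂q_R = 35 - 6q_R = 0, so q_R = 35/6.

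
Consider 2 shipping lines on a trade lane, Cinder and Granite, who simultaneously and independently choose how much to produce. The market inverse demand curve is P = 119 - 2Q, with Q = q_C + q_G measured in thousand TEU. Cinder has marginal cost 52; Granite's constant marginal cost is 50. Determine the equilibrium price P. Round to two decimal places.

73.67

Cinder's profit: π_C = (119 - 2Q)q_C - (52q_C). Setting ∂π_C/∂q_C = 0: 67 - 4q_C - 2(q_G) = 0.
Granite's first-order condition: 69 - 4q_G - 2(q_C) = 0.
Rearranging gives the reaction functions q_C = (67 - 2q_G)/4 and q_G = (69 - 2q_C)/4.
Solving the pair: q_C = 65/6, q_G = 71/6.
Total output Q = 68/3, so price P = 119 - 2·(68/3) = 221/3.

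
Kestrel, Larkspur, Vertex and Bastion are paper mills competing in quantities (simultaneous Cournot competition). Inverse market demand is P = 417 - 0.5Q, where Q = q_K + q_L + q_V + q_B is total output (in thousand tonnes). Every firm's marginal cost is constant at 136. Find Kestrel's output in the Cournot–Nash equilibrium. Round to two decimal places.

112.40

A representative firm's profit is π_i = q_i(417 - 0.5Q) - 136q_i.
Setting ∂π_i/∂q_i = 0 with rivals' quantities fixed: 281 - q_i - (1/2)·Σ_{j≠i} q_j = 0.
With identical firms every q_j equals q_i, so Σ_{j≠i} q_j = 3q_i and 281 = (5/2)q_i, giving q_i = 562/5.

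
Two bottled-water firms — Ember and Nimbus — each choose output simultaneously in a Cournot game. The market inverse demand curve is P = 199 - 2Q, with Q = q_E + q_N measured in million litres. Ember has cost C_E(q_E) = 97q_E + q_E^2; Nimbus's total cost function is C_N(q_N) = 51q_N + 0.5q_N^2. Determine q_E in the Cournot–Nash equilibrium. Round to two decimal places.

Ember's profit: π_E = (199 - 2Q)q_E - (97q_E + q_E²). Setting ∂π_E/∂q_E = 0: 102 - 6q_E - 2(q_N) = 0.
Nimbus's first-order condition: 148 - 5q_N - 2(q_E) = 0.
Best responses: q_E = (102 - 2q_N)/6, q_N = (148 - 2q_E)/5.
Substituting one into the other gives q_E = 107/13 and q_N = 342/13.

8.23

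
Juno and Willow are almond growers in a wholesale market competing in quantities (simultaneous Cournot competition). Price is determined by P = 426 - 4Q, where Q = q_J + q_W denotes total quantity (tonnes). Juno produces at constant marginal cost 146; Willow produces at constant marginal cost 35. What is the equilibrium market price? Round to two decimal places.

202.33

Juno's profit: π_J = (426 - 4Q)q_J - (146q_J). Setting ∂π_J/∂q_J = 0: 280 - 8q_J - 4(q_W) = 0.
Willow's first-order condition: 391 - 8q_W - 4(q_J) = 0.
Rearranging gives the reaction functions q_J = (280 - 4q_W)/8 and q_W = (391 - 4q_J)/8.
Solving the pair: q_J = 169/12, q_W = 251/6.
Total output Q = 671/12, so price P = 426 - 4·(671/12) = 607/3.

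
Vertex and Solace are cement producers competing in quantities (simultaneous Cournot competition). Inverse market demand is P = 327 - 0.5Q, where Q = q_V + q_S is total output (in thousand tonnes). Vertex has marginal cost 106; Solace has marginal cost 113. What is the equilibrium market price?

Vertex's profit: π_V = (327 - 0.5Q)q_V - (106q_V). Setting ∂π_V/∂q_V = 0: 221 - q_V - (1/2)(q_S) = 0.
Solace's profit: π_S = (327 - 0.5Q)q_S - (113q_S). Setting ∂π_S/∂q_S = 0: 214 - q_S - (1/2)(q_V) = 0.
Rearranging gives the reaction functions q_V = (221 - (1/2)q_S) and q_S = (214 - (1/2)q_V).
Solving the pair: q_V = 152, q_S = 138.
Total output Q = 290, so price P = 327 - (1/2)·290 = 182.

182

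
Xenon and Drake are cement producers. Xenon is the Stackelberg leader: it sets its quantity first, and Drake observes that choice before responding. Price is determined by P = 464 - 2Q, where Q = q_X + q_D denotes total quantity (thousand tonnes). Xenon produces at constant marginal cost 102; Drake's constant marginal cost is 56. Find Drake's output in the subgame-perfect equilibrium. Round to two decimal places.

Solve by backward induction. Given q_X, the follower Drake maximises π_D = (464 - 2q_X - 2q_D)q_D - 56q_D.
∂π_D/∂q_D = 408 - 2q_X - 4q_D = 0 gives the reaction function q_D = (408 - 2q_X)/4.
The leader anticipates this reaction. Substituting into P = 464 - 2Q gives P = 260 - q_X, so π_X = (260 - q_X)q_X - 102q_X.
Leader FOC: 158 - 2q_X = 0, so q_X = 79.
Then q_D = (408 - 2·79)/4 = 125/2.

62.50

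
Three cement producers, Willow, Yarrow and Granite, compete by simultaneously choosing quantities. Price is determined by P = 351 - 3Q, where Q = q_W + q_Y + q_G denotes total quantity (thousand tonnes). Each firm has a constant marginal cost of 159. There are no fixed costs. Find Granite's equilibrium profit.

768

A representative firm's profit is π_i = q_i(351 - 3Q) - 159q_i.
First-order condition (treating rivals' output as given): 192 - 6q_i - 3·Σ_{j≠i} q_j = 0.
By symmetry each firm produces the same amount; substituting Σ_{j≠i} q_j = 2q_i yields q_i = 192/12 = 16.
Price P = 351 - 3·48 = 207.
Granite's profit: (207 - 159)·16 = 768.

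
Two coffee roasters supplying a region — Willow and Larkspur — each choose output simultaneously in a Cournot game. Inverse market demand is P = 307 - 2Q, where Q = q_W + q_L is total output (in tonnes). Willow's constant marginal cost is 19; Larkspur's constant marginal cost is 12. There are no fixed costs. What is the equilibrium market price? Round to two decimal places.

Willow's profit: π_W = (307 - 2Q)q_W - (19q_W). Setting ∂π_W/∂q_W = 0: 288 - 4q_W - 2(q_L) = 0.
Larkspur's profit: π_L = (307 - 2Q)q_L - (12q_L). Setting ∂π_L/∂q_L = 0: 295 - 4q_L - 2(q_W) = 0.
So q_W = (288 - 2q_L)/4 and q_L = (295 - 2q_W)/4.
Solving the pair: q_W = 281/6, q_L = 151/3.
Total output Q = 583/6, so price P = 307 - 2·(583/6) = 338/3.

112.67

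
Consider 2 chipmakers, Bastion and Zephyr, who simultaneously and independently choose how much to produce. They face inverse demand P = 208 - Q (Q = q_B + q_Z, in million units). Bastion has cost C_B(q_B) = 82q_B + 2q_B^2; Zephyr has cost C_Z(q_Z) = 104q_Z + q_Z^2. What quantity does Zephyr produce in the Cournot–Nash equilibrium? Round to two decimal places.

21.65

Bastion's profit: π_B = (208 - Q)q_B - (82q_B + 2q_B²). Setting ∂π_B/∂q_B = 0: 126 - 6q_B - (q_Z) = 0.
Zephyr's profit: π_Z = (208 - Q)q_Z - (104q_Z + q_Z²). Setting ∂π_Z/∂q_Z = 0: 104 - 4q_Z - (q_B) = 0.
Rearranging gives the reaction functions q_B = (126 - q_Z)/6 and q_Z = (104 - q_B)/4.
Solving the pair: q_B = 400/23, q_Z = 498/23.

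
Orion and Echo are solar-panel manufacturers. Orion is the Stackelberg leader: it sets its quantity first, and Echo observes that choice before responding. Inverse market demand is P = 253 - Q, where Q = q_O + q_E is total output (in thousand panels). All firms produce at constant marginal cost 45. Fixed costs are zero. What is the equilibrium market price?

97

The follower Echo best-responds to any q_O: π_E = (253 - Q)q_E - 45q_E.
Setting the follower's marginal profit to zero, 208 - q_O - 2q_E = 0, i.e. q_E = (208 - q_O)/2.
Orion substitutes q_E(q_O) into its own profit: π_O = q_O(253 - q_O - (208 - q_O)/2) - 45q_O = (149 - (1/2)q_O)q_O - 45q_O.
Leader FOC: 104 - q_O = 0, so q_O = 104.
Then q_E = (208 - 104)/2 = 52.
Total output Q = 156, so price P = 253 - 156 = 97.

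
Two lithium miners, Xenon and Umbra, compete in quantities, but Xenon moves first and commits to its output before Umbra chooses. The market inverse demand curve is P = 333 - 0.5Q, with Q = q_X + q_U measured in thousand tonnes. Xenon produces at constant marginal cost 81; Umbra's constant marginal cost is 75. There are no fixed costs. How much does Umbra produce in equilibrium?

Solve by backward induction. Given q_X, the follower Umbra maximises π_U = (333 - (1/2)q_X - (1/2)q_U)q_U - 75q_U.
Follower FOC: 258 - (1/2)q_X - q_U = 0, so q_U(q_X) = (258 - (1/2)q_X).
Xenon substitutes q_U(q_X) into its own profit: π_X = q_X(333 - (1/2)q_X - (258 - (1/2)q_X)/2) - 81q_X = (204 - (1/4)q_X)q_X - 81q_X.
Maximising: ∂π_X/∂q_X = 123 - (1/2)q_X = 0, giving q_X = 246.
Then q_U = (258 - (1/2)·246) = 135.

135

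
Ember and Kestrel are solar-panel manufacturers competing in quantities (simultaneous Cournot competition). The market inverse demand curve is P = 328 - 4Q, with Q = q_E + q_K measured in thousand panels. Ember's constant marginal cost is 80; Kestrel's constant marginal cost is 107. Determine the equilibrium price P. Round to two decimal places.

171.67

Ember's profit: π_E = (328 - 4Q)q_E - (80q_E). Setting ∂π_E/∂q_E = 0: 248 - 8q_E - 4(q_K) = 0.
Kestrel's profit: π_K = (328 - 4Q)q_K - (107q_K). Setting ∂π_K/∂q_K = 0: 221 - 8q_K - 4(q_E) = 0.
So q_E = (248 - 4q_K)/8 and q_K = (221 - 4q_E)/8.
Substituting one into the other gives q_E = 275/12 and q_K = 97/6.
Total output Q = 469/12, so price P = 328 - 4·(469/12) = 515/3.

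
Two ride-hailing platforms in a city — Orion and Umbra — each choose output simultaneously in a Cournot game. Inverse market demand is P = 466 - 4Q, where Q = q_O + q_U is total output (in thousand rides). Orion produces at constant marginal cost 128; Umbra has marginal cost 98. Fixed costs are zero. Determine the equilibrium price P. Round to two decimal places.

230.67

Orion's profit: π_O = (466 - 4Q)q_O - (128q_O). Setting ∂π_O/∂q_O = 0: 338 - 8q_O - 4(q_U) = 0.
Umbra's first-order condition: 368 - 8q_U - 4(q_O) = 0.
Best responses: q_O = (338 - 4q_U)/8, q_U = (368 - 4q_O)/8.
Solving the pair: q_O = 77/3, q_U = 199/6.
Total output Q = 353/6, so price P = 466 - 4·(353/6) = 692/3.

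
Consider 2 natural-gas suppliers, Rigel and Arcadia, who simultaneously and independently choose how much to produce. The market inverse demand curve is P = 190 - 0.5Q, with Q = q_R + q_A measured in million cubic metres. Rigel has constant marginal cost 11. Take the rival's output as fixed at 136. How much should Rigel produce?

111

With the rival's output fixed at 136, Rigel's profit is π_R = (190 - (1/2)·136 - (1/2)q_R)q_R - (11q_R) = (122 - (1/2)q_R)q_R - (11q_R).
∂π_R/∂q_R = 111 - q_R = 0, so q_R = 111.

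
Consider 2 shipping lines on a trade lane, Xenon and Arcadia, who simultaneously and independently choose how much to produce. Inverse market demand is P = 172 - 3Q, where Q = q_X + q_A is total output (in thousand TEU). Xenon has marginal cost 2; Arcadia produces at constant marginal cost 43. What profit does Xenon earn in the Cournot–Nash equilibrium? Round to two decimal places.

1648.93

Xenon's profit: π_X = (172 - 3Q)q_X - (2q_X). Setting ∂π_X/∂q_X = 0: 170 - 6q_X - 3(q_A) = 0.
Arcadia's profit: π_A = (172 - 3Q)q_A - (43q_A). Setting ∂π_A/∂q_A = 0: 129 - 6q_A - 3(q_X) = 0.
Rearranging gives the reaction functions q_X = (170 - 3q_A)/6 and q_A = (129 - 3q_X)/6.
Solving the pair: q_X = 211/9, q_A = 88/9.
Price P = 172 - 3·(299/9) = 217/3.
Xenon's profit: (217/3 - 2)·(211/9) = 1648.9259.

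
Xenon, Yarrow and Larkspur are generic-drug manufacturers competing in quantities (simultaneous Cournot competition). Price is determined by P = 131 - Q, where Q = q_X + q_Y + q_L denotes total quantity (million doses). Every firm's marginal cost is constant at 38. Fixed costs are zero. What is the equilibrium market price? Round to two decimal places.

A representative firm's profit is π_i = q_i(131 - Q) - 38q_i.
Setting ∂π_i/∂q_i = 0 with rivals' quantities fixed: 93 - 2q_i - Σ_{j≠i} q_j = 0.
By symmetry each firm produces the same amount; substituting Σ_{j≠i} q_j = 2q_i yields q_i = 93/4.
Total output Q = 279/4, so price P = 131 - 279/4 = 245/4.

61.25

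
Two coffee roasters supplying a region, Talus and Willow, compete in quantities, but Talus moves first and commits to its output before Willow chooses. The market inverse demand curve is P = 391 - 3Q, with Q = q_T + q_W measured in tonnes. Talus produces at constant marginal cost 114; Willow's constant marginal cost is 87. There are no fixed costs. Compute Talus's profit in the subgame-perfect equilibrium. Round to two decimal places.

Solve by backward induction. Given q_T, the follower Willow maximises π_W = (391 - 3q_T - 3q_W)q_W - 87q_W.
∂π_W/∂q_W = 304 - 3q_T - 6q_W = 0 gives the reaction function q_W = (304 - 3q_T)/6.
Talus substitutes q_W(q_T) into its own profit: π_T = q_T(391 - 3q_T - (304 - 3q_T)/2) - 114q_T = (239 - (3/2)q_T)q_T - 114q_T.
Maximising: ∂π_T/∂q_T = 125 - 3q_T = 0, giving q_T = 125/3.
Then q_W = (304 - 3·(125/3))/6 = 179/6.
Price P = 391 - 3·(143/2) = 353/2.
Talus's profit: (353/2 - 114)·(125/3) = 2604.1667.

2604.17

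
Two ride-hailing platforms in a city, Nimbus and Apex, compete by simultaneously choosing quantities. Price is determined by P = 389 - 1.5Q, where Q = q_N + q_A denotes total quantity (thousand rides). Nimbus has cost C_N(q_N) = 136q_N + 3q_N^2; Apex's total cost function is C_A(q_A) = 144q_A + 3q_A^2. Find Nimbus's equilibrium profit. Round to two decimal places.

2645.76

Nimbus's profit: π_N = (389 - 1.5Q)q_N - (136q_N + 3q_N²). Setting ∂π_N/∂q_N = 0: 253 - 9q_N - (3/2)(q_A) = 0.
Apex's profit: π_A = (389 - 1.5Q)q_A - (144q_A + 3q_A²). Setting ∂π_A/∂q_A = 0: 245 - 9q_A - (3/2)(q_N) = 0.
Rearranging gives the reaction functions q_N = (253 - (3/2)q_A)/9 and q_A = (245 - (3/2)q_N)/9.
Substituting one into the other gives q_N = 24.2476 and q_A = 23.1810.
Price P = 389 - (3/2)·(332/7) = 317.8571.
Nimbus's profit: 317.8571·24.2476 - 136·24.2476 - 3·24.2476² = 2645.7616.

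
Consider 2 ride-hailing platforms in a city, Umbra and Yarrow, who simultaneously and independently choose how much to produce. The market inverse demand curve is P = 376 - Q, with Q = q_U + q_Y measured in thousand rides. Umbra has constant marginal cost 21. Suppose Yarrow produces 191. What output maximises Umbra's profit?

With the rival's output fixed at 191, Umbra's profit is π_U = (376 - 191 - q_U)q_U - (21q_U) = (185 - q_U)q_U - (21q_U).
∂π_U/∂q_U = 164 - 2q_U = 0, so q_U = 82.

82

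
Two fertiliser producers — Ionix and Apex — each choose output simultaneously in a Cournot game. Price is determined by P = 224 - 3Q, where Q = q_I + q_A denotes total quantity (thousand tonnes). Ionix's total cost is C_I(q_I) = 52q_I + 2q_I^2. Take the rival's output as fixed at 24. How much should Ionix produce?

With the rival's output fixed at 24, Ionix's profit is π_I = (224 - 3·24 - 3q_I)q_I - (52q_I + 2q_I²) = (152 - 3q_I)q_I - (52q_I + 2q_I²).
∂π_I/∂q_I = 100 - 10q_I = 0, so q_I = 10.

10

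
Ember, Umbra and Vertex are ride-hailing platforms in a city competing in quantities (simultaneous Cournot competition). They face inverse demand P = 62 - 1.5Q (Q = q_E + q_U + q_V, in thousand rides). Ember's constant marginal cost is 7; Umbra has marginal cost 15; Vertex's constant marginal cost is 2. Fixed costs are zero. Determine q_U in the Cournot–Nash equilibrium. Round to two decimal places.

Ember's profit: π_E = (62 - 1.5Q)q_E - (7q_E). Setting ∂π_E/∂q_E = 0: 55 - 3q_E - (3/2)(q_U + q_V) = 0.
Umbra's first-order condition: 47 - 3q_U - (3/2)(q_E + q_V) = 0.
Vertex's first-order condition: 60 - 3q_V - (3/2)(q_E + q_U) = 0.
Adding the 3 conditions: 162 − 3Q − 3Q = 0, i.e. Q = 27.
Back-substituting: q_E = (55 − 81/2)/(3/2) = 29/3, q_U = (47 − 81/2)/(3/2) = 13/3, q_V = (60 − 81/2)/(3/2) = 13.

4.33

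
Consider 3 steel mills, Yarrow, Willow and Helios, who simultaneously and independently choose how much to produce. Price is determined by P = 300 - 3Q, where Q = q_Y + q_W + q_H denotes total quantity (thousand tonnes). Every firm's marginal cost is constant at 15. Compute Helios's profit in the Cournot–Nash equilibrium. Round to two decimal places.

A representative firm's profit is π_i = q_i(300 - 3Q) - 15q_i.
First-order condition (treating rivals' output as given): 285 - 6q_i - 3·Σ_{j≠i} q_j = 0.
With identical firms every q_j equals q_i, so Σ_{j≠i} q_j = 2q_i and 285 = 12q_i, giving q_i = 95/4.
Price P = 300 - 3·(285/4) = 345/4.
Helios's profit: (345/4 - 15)·(95/4) = 1692.1875.

1692.19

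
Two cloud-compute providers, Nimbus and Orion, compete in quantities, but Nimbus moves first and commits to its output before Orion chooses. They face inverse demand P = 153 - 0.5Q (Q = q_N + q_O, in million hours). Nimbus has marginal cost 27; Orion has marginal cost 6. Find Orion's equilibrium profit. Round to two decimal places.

Solve by backward induction. Given q_N, the follower Orion maximises π_O = (153 - (1/2)q_N - (1/2)q_O)q_O - 6q_O.
∂π_O/∂q_O = 147 - (1/2)q_N - q_O = 0 gives the reaction function q_O = (147 - (1/2)q_N).
Nimbus substitutes q_O(q_N) into its own profit: π_N = q_N(153 - (1/2)q_N - (147 - (1/2)q_N)/2) - 27q_N = (159/2 - (1/4)q_N)q_N - 27q_N.
The leader's first-order condition 105/2 - (1/2)q_N = 0 yields q_N = 105.
Then q_O = (147 - (1/2)·105) = 189/2.
Price P = 153 - (1/2)·(399/2) = 213/4.
Orion's profit: (213/4 - 6)·(189/2) = 4465.1250.

4465.13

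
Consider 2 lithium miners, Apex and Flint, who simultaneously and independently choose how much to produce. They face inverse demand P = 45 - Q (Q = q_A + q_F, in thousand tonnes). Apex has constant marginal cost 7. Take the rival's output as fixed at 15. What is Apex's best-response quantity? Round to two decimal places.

11.50

With the rival's output fixed at 15, Apex's profit is π_A = (45 - 15 - q_A)q_A - (7q_A) = (30 - q_A)q_A - (7q_A).
∂π_A/∂q_A = 23 - 2q_A = 0, so q_A = 23/2.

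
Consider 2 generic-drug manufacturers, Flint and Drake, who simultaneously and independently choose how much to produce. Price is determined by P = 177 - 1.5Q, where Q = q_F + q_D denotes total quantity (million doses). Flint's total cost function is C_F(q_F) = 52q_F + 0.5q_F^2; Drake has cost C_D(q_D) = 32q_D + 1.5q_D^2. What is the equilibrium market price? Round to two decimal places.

Flint's profit: π_F = (177 - 1.5Q)q_F - (52q_F + (1/2)q_F²). Setting ∂π_F/∂q_F = 0: 125 - 4q_F - (3/2)(q_D) = 0.
Drake's profit: π_D = (177 - 1.5Q)q_D - (32q_D + (3/2)q_D²). Setting ∂π_D/∂q_D = 0: 145 - 6q_D - (3/2)(q_F) = 0.
So q_F = (125 - (3/2)q_D)/4 and q_D = (145 - (3/2)q_F)/6.
Substituting one into the other gives q_F = 710/29 and q_D = 1570/87.
Total output Q = 42.5287, so price P = 177 - (3/2)·42.5287 = 113.2069.

113.21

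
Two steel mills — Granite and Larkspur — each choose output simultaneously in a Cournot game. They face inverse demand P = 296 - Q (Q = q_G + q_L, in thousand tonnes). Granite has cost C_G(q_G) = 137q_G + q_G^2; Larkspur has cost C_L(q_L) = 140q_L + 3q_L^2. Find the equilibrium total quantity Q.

Granite's profit: π_G = (296 - Q)q_G - (137q_G + q_G²). Setting ∂π_G/∂q_G = 0: 159 - 4q_G - (q_L) = 0.
Larkspur's profit: π_L = (296 - Q)q_L - (140q_L + 3q_L²). Setting ∂π_L/∂q_L = 0: 156 - 8q_L - (q_G) = 0.
Best responses: q_G = (159 - q_L)/4, q_L = (156 - q_G)/8.
Substituting one into the other gives q_G = 36 and q_L = 15.
Total output Q = 36 + 15 = 51.

51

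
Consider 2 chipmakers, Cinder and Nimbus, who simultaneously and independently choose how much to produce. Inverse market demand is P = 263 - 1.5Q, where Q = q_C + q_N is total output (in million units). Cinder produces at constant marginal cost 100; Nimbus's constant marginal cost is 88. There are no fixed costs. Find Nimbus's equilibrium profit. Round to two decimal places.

2590.30

Cinder's profit: π_C = (263 - 1.5Q)q_C - (100q_C). Setting ∂π_C/∂q_C = 0: 163 - 3q_C - (3/2)(q_N) = 0.
Nimbus's profit: π_N = (263 - 1.5Q)q_N - (88q_N). Setting ∂π_N/∂q_N = 0: 175 - 3q_N - (3/2)(q_C) = 0.
So q_C = (163 - (3/2)q_N)/3 and q_N = (175 - (3/2)q_C)/3.
Substituting one into the other gives q_C = 302/9 and q_N = 374/9.
Price P = 263 - (3/2)·(676/9) = 451/3.
Nimbus's profit: (451/3 - 88)·(374/9) = 2590.2963.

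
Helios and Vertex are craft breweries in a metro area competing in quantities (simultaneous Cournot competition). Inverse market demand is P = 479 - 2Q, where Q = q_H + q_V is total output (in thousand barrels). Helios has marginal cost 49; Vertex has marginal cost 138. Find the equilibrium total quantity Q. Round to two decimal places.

Helios's profit: π_H = (479 - 2Q)q_H - (49q_H). Setting ∂π_H/∂q_H = 0: 430 - 4q_H - 2(q_V) = 0.
Vertex's profit: π_V = (479 - 2Q)q_V - (138q_V). Setting ∂π_V/∂q_V = 0: 341 - 4q_V - 2(q_H) = 0.
Best responses: q_H = (430 - 2q_V)/4, q_V = (341 - 2q_H)/4.
Substituting one into the other gives q_H = 173/2 and q_V = 42.
Total output Q = 173/2 + 42 = 257/2.

128.50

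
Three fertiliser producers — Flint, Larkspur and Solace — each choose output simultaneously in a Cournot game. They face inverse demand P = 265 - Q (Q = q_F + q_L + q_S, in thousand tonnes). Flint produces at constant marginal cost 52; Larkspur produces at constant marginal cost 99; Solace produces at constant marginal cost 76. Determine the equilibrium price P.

123

Flint's profit: π_F = (265 - Q)q_F - (52q_F). Setting ∂π_F/∂q_F = 0: 213 - 2q_F - (q_L + q_S) = 0.
Larkspur's first-order condition: 166 - 2q_L - (q_F + q_S) = 0.
Solace's first-order condition: 189 - 2q_S - (q_F + q_L) = 0.
Adding the 3 conditions: 568 − 2Q − 2Q = 0, i.e. Q = 142.
Back-substituting: q_F = (213 − 142) = 71, q_L = (166 − 142) = 24, q_S = (189 − 142) = 47.
Total output Q = 142, so price P = 265 - 142 = 123.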